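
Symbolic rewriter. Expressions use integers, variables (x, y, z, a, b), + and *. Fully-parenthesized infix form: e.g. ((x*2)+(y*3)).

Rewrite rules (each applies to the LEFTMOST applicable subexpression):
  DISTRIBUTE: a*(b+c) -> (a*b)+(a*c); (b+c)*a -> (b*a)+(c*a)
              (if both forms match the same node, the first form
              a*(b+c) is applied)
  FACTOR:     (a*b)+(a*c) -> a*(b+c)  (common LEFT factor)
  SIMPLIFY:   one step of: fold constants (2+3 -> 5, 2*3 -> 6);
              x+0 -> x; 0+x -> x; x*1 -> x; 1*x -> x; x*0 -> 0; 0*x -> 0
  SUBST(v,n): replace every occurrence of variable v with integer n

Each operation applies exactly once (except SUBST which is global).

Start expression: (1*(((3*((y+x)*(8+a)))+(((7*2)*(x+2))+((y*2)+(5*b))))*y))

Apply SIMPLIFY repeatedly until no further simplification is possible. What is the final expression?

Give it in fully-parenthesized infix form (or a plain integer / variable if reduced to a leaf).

Answer: (((3*((y+x)*(8+a)))+((14*(x+2))+((y*2)+(5*b))))*y)

Derivation:
Start: (1*(((3*((y+x)*(8+a)))+(((7*2)*(x+2))+((y*2)+(5*b))))*y))
Step 1: at root: (1*(((3*((y+x)*(8+a)))+(((7*2)*(x+2))+((y*2)+(5*b))))*y)) -> (((3*((y+x)*(8+a)))+(((7*2)*(x+2))+((y*2)+(5*b))))*y); overall: (1*(((3*((y+x)*(8+a)))+(((7*2)*(x+2))+((y*2)+(5*b))))*y)) -> (((3*((y+x)*(8+a)))+(((7*2)*(x+2))+((y*2)+(5*b))))*y)
Step 2: at LRLL: (7*2) -> 14; overall: (((3*((y+x)*(8+a)))+(((7*2)*(x+2))+((y*2)+(5*b))))*y) -> (((3*((y+x)*(8+a)))+((14*(x+2))+((y*2)+(5*b))))*y)
Fixed point: (((3*((y+x)*(8+a)))+((14*(x+2))+((y*2)+(5*b))))*y)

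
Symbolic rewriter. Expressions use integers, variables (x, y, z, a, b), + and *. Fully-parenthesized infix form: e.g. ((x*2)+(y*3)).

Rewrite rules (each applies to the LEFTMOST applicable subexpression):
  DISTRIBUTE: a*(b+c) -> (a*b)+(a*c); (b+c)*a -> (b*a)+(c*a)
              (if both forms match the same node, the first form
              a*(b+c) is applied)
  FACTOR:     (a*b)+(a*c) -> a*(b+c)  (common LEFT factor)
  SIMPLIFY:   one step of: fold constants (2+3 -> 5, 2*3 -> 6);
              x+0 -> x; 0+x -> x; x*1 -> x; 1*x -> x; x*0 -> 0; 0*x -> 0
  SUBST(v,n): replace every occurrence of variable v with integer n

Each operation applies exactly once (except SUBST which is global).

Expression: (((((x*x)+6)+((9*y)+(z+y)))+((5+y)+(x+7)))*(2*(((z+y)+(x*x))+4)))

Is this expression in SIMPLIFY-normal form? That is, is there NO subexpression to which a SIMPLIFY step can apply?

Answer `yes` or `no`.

Expression: (((((x*x)+6)+((9*y)+(z+y)))+((5+y)+(x+7)))*(2*(((z+y)+(x*x))+4)))
Scanning for simplifiable subexpressions (pre-order)...
  at root: (((((x*x)+6)+((9*y)+(z+y)))+((5+y)+(x+7)))*(2*(((z+y)+(x*x))+4))) (not simplifiable)
  at L: ((((x*x)+6)+((9*y)+(z+y)))+((5+y)+(x+7))) (not simplifiable)
  at LL: (((x*x)+6)+((9*y)+(z+y))) (not simplifiable)
  at LLL: ((x*x)+6) (not simplifiable)
  at LLLL: (x*x) (not simplifiable)
  at LLR: ((9*y)+(z+y)) (not simplifiable)
  at LLRL: (9*y) (not simplifiable)
  at LLRR: (z+y) (not simplifiable)
  at LR: ((5+y)+(x+7)) (not simplifiable)
  at LRL: (5+y) (not simplifiable)
  at LRR: (x+7) (not simplifiable)
  at R: (2*(((z+y)+(x*x))+4)) (not simplifiable)
  at RR: (((z+y)+(x*x))+4) (not simplifiable)
  at RRL: ((z+y)+(x*x)) (not simplifiable)
  at RRLL: (z+y) (not simplifiable)
  at RRLR: (x*x) (not simplifiable)
Result: no simplifiable subexpression found -> normal form.

Answer: yes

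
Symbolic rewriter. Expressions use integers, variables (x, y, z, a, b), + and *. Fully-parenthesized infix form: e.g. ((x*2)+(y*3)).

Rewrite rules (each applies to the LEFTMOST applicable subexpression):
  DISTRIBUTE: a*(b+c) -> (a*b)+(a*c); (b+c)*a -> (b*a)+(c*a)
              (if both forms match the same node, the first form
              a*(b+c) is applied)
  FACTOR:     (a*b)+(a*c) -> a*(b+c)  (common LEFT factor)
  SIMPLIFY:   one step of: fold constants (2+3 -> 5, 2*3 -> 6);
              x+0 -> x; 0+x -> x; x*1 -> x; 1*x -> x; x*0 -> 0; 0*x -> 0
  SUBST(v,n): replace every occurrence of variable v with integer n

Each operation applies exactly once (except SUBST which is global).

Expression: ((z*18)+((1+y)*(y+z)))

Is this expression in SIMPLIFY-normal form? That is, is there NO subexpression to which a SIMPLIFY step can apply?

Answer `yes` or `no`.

Expression: ((z*18)+((1+y)*(y+z)))
Scanning for simplifiable subexpressions (pre-order)...
  at root: ((z*18)+((1+y)*(y+z))) (not simplifiable)
  at L: (z*18) (not simplifiable)
  at R: ((1+y)*(y+z)) (not simplifiable)
  at RL: (1+y) (not simplifiable)
  at RR: (y+z) (not simplifiable)
Result: no simplifiable subexpression found -> normal form.

Answer: yes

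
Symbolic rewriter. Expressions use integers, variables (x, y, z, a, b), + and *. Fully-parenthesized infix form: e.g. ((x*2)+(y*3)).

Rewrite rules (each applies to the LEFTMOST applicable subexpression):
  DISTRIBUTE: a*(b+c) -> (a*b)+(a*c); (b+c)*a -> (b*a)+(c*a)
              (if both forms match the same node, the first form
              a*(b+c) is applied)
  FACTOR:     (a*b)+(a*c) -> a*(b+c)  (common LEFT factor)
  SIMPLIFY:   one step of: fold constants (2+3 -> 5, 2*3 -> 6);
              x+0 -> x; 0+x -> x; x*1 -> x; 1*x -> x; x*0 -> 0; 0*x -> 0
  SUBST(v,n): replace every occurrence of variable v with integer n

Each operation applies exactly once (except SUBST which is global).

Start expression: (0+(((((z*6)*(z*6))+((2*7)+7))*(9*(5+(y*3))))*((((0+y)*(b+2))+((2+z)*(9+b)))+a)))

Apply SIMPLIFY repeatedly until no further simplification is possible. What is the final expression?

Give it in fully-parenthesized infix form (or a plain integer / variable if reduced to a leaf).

Start: (0+(((((z*6)*(z*6))+((2*7)+7))*(9*(5+(y*3))))*((((0+y)*(b+2))+((2+z)*(9+b)))+a)))
Step 1: at root: (0+(((((z*6)*(z*6))+((2*7)+7))*(9*(5+(y*3))))*((((0+y)*(b+2))+((2+z)*(9+b)))+a))) -> (((((z*6)*(z*6))+((2*7)+7))*(9*(5+(y*3))))*((((0+y)*(b+2))+((2+z)*(9+b)))+a)); overall: (0+(((((z*6)*(z*6))+((2*7)+7))*(9*(5+(y*3))))*((((0+y)*(b+2))+((2+z)*(9+b)))+a))) -> (((((z*6)*(z*6))+((2*7)+7))*(9*(5+(y*3))))*((((0+y)*(b+2))+((2+z)*(9+b)))+a))
Step 2: at LLRL: (2*7) -> 14; overall: (((((z*6)*(z*6))+((2*7)+7))*(9*(5+(y*3))))*((((0+y)*(b+2))+((2+z)*(9+b)))+a)) -> (((((z*6)*(z*6))+(14+7))*(9*(5+(y*3))))*((((0+y)*(b+2))+((2+z)*(9+b)))+a))
Step 3: at LLR: (14+7) -> 21; overall: (((((z*6)*(z*6))+(14+7))*(9*(5+(y*3))))*((((0+y)*(b+2))+((2+z)*(9+b)))+a)) -> (((((z*6)*(z*6))+21)*(9*(5+(y*3))))*((((0+y)*(b+2))+((2+z)*(9+b)))+a))
Step 4: at RLLL: (0+y) -> y; overall: (((((z*6)*(z*6))+21)*(9*(5+(y*3))))*((((0+y)*(b+2))+((2+z)*(9+b)))+a)) -> (((((z*6)*(z*6))+21)*(9*(5+(y*3))))*(((y*(b+2))+((2+z)*(9+b)))+a))
Fixed point: (((((z*6)*(z*6))+21)*(9*(5+(y*3))))*(((y*(b+2))+((2+z)*(9+b)))+a))

Answer: (((((z*6)*(z*6))+21)*(9*(5+(y*3))))*(((y*(b+2))+((2+z)*(9+b)))+a))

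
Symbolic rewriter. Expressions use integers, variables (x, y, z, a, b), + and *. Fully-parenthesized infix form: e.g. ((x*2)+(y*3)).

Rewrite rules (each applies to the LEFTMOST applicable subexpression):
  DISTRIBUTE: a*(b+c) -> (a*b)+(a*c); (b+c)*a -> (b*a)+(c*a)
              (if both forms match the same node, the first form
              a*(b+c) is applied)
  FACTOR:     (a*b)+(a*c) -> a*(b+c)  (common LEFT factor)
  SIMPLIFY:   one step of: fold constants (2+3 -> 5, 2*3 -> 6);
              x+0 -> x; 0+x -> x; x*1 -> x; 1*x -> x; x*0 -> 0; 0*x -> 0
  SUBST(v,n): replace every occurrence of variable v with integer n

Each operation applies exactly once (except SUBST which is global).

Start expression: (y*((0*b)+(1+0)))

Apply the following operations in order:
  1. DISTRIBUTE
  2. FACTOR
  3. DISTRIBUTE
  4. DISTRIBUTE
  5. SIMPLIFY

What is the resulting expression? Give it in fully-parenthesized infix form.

Answer: ((y*0)+((y*1)+(y*0)))

Derivation:
Start: (y*((0*b)+(1+0)))
Apply DISTRIBUTE at root (target: (y*((0*b)+(1+0)))): (y*((0*b)+(1+0))) -> ((y*(0*b))+(y*(1+0)))
Apply FACTOR at root (target: ((y*(0*b))+(y*(1+0)))): ((y*(0*b))+(y*(1+0))) -> (y*((0*b)+(1+0)))
Apply DISTRIBUTE at root (target: (y*((0*b)+(1+0)))): (y*((0*b)+(1+0))) -> ((y*(0*b))+(y*(1+0)))
Apply DISTRIBUTE at R (target: (y*(1+0))): ((y*(0*b))+(y*(1+0))) -> ((y*(0*b))+((y*1)+(y*0)))
Apply SIMPLIFY at LR (target: (0*b)): ((y*(0*b))+((y*1)+(y*0))) -> ((y*0)+((y*1)+(y*0)))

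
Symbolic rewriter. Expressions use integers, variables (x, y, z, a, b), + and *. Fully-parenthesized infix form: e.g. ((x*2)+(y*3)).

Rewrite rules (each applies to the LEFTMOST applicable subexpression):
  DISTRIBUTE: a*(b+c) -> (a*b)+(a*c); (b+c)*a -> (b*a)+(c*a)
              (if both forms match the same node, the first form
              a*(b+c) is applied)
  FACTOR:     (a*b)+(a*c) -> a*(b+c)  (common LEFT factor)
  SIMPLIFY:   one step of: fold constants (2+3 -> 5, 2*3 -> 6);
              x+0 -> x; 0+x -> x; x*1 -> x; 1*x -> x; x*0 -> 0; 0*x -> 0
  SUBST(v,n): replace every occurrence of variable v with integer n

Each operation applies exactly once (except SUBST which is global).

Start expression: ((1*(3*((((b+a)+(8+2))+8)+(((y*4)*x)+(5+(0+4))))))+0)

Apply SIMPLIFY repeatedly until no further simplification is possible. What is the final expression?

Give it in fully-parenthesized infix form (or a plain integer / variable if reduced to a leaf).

Answer: (3*((((b+a)+10)+8)+(((y*4)*x)+9)))

Derivation:
Start: ((1*(3*((((b+a)+(8+2))+8)+(((y*4)*x)+(5+(0+4))))))+0)
Step 1: at root: ((1*(3*((((b+a)+(8+2))+8)+(((y*4)*x)+(5+(0+4))))))+0) -> (1*(3*((((b+a)+(8+2))+8)+(((y*4)*x)+(5+(0+4)))))); overall: ((1*(3*((((b+a)+(8+2))+8)+(((y*4)*x)+(5+(0+4))))))+0) -> (1*(3*((((b+a)+(8+2))+8)+(((y*4)*x)+(5+(0+4))))))
Step 2: at root: (1*(3*((((b+a)+(8+2))+8)+(((y*4)*x)+(5+(0+4)))))) -> (3*((((b+a)+(8+2))+8)+(((y*4)*x)+(5+(0+4))))); overall: (1*(3*((((b+a)+(8+2))+8)+(((y*4)*x)+(5+(0+4)))))) -> (3*((((b+a)+(8+2))+8)+(((y*4)*x)+(5+(0+4)))))
Step 3: at RLLR: (8+2) -> 10; overall: (3*((((b+a)+(8+2))+8)+(((y*4)*x)+(5+(0+4))))) -> (3*((((b+a)+10)+8)+(((y*4)*x)+(5+(0+4)))))
Step 4: at RRRR: (0+4) -> 4; overall: (3*((((b+a)+10)+8)+(((y*4)*x)+(5+(0+4))))) -> (3*((((b+a)+10)+8)+(((y*4)*x)+(5+4))))
Step 5: at RRR: (5+4) -> 9; overall: (3*((((b+a)+10)+8)+(((y*4)*x)+(5+4)))) -> (3*((((b+a)+10)+8)+(((y*4)*x)+9)))
Fixed point: (3*((((b+a)+10)+8)+(((y*4)*x)+9)))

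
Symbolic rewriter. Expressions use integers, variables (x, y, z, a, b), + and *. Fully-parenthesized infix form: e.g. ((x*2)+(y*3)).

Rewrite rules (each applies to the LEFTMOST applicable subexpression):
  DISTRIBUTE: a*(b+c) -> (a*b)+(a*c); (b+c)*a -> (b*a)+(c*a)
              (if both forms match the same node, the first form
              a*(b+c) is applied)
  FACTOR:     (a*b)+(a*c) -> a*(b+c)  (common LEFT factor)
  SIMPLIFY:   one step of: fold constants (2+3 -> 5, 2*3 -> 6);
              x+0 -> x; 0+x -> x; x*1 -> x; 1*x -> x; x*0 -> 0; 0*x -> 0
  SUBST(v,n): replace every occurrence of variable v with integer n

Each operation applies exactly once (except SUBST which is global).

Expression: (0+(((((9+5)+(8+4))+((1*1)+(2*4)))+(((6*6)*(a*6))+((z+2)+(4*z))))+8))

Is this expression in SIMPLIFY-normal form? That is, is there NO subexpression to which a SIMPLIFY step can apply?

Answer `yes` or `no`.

Answer: no

Derivation:
Expression: (0+(((((9+5)+(8+4))+((1*1)+(2*4)))+(((6*6)*(a*6))+((z+2)+(4*z))))+8))
Scanning for simplifiable subexpressions (pre-order)...
  at root: (0+(((((9+5)+(8+4))+((1*1)+(2*4)))+(((6*6)*(a*6))+((z+2)+(4*z))))+8)) (SIMPLIFIABLE)
  at R: (((((9+5)+(8+4))+((1*1)+(2*4)))+(((6*6)*(a*6))+((z+2)+(4*z))))+8) (not simplifiable)
  at RL: ((((9+5)+(8+4))+((1*1)+(2*4)))+(((6*6)*(a*6))+((z+2)+(4*z)))) (not simplifiable)
  at RLL: (((9+5)+(8+4))+((1*1)+(2*4))) (not simplifiable)
  at RLLL: ((9+5)+(8+4)) (not simplifiable)
  at RLLLL: (9+5) (SIMPLIFIABLE)
  at RLLLR: (8+4) (SIMPLIFIABLE)
  at RLLR: ((1*1)+(2*4)) (not simplifiable)
  at RLLRL: (1*1) (SIMPLIFIABLE)
  at RLLRR: (2*4) (SIMPLIFIABLE)
  at RLR: (((6*6)*(a*6))+((z+2)+(4*z))) (not simplifiable)
  at RLRL: ((6*6)*(a*6)) (not simplifiable)
  at RLRLL: (6*6) (SIMPLIFIABLE)
  at RLRLR: (a*6) (not simplifiable)
  at RLRR: ((z+2)+(4*z)) (not simplifiable)
  at RLRRL: (z+2) (not simplifiable)
  at RLRRR: (4*z) (not simplifiable)
Found simplifiable subexpr at path root: (0+(((((9+5)+(8+4))+((1*1)+(2*4)))+(((6*6)*(a*6))+((z+2)+(4*z))))+8))
One SIMPLIFY step would give: (((((9+5)+(8+4))+((1*1)+(2*4)))+(((6*6)*(a*6))+((z+2)+(4*z))))+8)
-> NOT in normal form.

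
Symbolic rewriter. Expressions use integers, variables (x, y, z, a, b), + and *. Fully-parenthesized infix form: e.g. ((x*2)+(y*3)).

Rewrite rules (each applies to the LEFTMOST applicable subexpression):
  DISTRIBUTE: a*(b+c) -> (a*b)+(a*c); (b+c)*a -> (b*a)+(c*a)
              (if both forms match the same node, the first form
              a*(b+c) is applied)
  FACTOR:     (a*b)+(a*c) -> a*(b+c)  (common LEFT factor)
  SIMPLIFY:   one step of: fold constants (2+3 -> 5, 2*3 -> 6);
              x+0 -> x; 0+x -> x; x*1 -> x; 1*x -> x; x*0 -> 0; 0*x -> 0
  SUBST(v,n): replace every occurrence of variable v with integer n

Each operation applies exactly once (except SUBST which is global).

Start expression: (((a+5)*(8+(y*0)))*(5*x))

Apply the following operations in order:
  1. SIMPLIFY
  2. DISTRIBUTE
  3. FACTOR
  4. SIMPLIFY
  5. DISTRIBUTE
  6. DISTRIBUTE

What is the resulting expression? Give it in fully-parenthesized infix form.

Answer: (((a*8)*(5*x))+((5*8)*(5*x)))

Derivation:
Start: (((a+5)*(8+(y*0)))*(5*x))
Apply SIMPLIFY at LRR (target: (y*0)): (((a+5)*(8+(y*0)))*(5*x)) -> (((a+5)*(8+0))*(5*x))
Apply DISTRIBUTE at L (target: ((a+5)*(8+0))): (((a+5)*(8+0))*(5*x)) -> ((((a+5)*8)+((a+5)*0))*(5*x))
Apply FACTOR at L (target: (((a+5)*8)+((a+5)*0))): ((((a+5)*8)+((a+5)*0))*(5*x)) -> (((a+5)*(8+0))*(5*x))
Apply SIMPLIFY at LR (target: (8+0)): (((a+5)*(8+0))*(5*x)) -> (((a+5)*8)*(5*x))
Apply DISTRIBUTE at L (target: ((a+5)*8)): (((a+5)*8)*(5*x)) -> (((a*8)+(5*8))*(5*x))
Apply DISTRIBUTE at root (target: (((a*8)+(5*8))*(5*x))): (((a*8)+(5*8))*(5*x)) -> (((a*8)*(5*x))+((5*8)*(5*x)))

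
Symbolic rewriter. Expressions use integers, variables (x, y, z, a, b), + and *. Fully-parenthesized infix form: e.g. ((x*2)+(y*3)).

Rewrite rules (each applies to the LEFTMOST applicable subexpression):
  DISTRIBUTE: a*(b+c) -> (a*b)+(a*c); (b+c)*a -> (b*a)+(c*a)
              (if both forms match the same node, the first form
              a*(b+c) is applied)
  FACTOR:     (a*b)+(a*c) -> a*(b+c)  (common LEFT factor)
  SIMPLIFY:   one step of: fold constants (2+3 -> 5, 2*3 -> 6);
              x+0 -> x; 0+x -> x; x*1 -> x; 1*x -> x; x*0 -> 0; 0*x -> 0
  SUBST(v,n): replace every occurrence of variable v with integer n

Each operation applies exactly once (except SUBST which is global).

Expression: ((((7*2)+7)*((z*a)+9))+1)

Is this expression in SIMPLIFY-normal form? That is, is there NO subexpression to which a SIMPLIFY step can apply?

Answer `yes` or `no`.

Answer: no

Derivation:
Expression: ((((7*2)+7)*((z*a)+9))+1)
Scanning for simplifiable subexpressions (pre-order)...
  at root: ((((7*2)+7)*((z*a)+9))+1) (not simplifiable)
  at L: (((7*2)+7)*((z*a)+9)) (not simplifiable)
  at LL: ((7*2)+7) (not simplifiable)
  at LLL: (7*2) (SIMPLIFIABLE)
  at LR: ((z*a)+9) (not simplifiable)
  at LRL: (z*a) (not simplifiable)
Found simplifiable subexpr at path LLL: (7*2)
One SIMPLIFY step would give: (((14+7)*((z*a)+9))+1)
-> NOT in normal form.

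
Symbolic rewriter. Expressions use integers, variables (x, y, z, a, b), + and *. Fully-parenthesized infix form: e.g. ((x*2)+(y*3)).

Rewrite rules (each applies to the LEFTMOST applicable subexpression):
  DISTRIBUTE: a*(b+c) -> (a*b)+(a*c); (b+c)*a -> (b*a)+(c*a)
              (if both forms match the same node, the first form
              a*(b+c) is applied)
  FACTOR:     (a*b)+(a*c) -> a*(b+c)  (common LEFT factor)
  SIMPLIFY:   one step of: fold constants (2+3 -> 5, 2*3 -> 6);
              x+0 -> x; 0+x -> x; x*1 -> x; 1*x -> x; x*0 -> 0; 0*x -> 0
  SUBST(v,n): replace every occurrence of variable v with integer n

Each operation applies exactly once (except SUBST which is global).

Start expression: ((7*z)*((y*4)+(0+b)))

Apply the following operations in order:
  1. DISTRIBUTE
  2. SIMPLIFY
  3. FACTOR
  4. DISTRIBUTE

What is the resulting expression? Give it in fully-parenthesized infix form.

Answer: (((7*z)*(y*4))+((7*z)*b))

Derivation:
Start: ((7*z)*((y*4)+(0+b)))
Apply DISTRIBUTE at root (target: ((7*z)*((y*4)+(0+b)))): ((7*z)*((y*4)+(0+b))) -> (((7*z)*(y*4))+((7*z)*(0+b)))
Apply SIMPLIFY at RR (target: (0+b)): (((7*z)*(y*4))+((7*z)*(0+b))) -> (((7*z)*(y*4))+((7*z)*b))
Apply FACTOR at root (target: (((7*z)*(y*4))+((7*z)*b))): (((7*z)*(y*4))+((7*z)*b)) -> ((7*z)*((y*4)+b))
Apply DISTRIBUTE at root (target: ((7*z)*((y*4)+b))): ((7*z)*((y*4)+b)) -> (((7*z)*(y*4))+((7*z)*b))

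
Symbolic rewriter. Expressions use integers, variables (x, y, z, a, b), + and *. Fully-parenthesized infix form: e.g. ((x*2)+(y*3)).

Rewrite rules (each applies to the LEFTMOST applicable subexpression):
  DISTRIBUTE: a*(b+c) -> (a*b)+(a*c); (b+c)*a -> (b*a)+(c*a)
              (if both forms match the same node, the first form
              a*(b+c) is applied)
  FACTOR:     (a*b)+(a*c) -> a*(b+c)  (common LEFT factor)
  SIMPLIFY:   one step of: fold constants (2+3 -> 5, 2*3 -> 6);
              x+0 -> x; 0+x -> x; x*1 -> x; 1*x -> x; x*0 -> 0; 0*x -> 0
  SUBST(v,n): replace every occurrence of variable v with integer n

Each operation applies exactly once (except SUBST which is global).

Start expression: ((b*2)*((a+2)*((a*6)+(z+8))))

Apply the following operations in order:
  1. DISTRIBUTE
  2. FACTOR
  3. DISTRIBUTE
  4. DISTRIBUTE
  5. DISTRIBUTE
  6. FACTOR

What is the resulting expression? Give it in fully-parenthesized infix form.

Start: ((b*2)*((a+2)*((a*6)+(z+8))))
Apply DISTRIBUTE at R (target: ((a+2)*((a*6)+(z+8)))): ((b*2)*((a+2)*((a*6)+(z+8)))) -> ((b*2)*(((a+2)*(a*6))+((a+2)*(z+8))))
Apply FACTOR at R (target: (((a+2)*(a*6))+((a+2)*(z+8)))): ((b*2)*(((a+2)*(a*6))+((a+2)*(z+8)))) -> ((b*2)*((a+2)*((a*6)+(z+8))))
Apply DISTRIBUTE at R (target: ((a+2)*((a*6)+(z+8)))): ((b*2)*((a+2)*((a*6)+(z+8)))) -> ((b*2)*(((a+2)*(a*6))+((a+2)*(z+8))))
Apply DISTRIBUTE at root (target: ((b*2)*(((a+2)*(a*6))+((a+2)*(z+8))))): ((b*2)*(((a+2)*(a*6))+((a+2)*(z+8)))) -> (((b*2)*((a+2)*(a*6)))+((b*2)*((a+2)*(z+8))))
Apply DISTRIBUTE at LR (target: ((a+2)*(a*6))): (((b*2)*((a+2)*(a*6)))+((b*2)*((a+2)*(z+8)))) -> (((b*2)*((a*(a*6))+(2*(a*6))))+((b*2)*((a+2)*(z+8))))
Apply FACTOR at root (target: (((b*2)*((a*(a*6))+(2*(a*6))))+((b*2)*((a+2)*(z+8))))): (((b*2)*((a*(a*6))+(2*(a*6))))+((b*2)*((a+2)*(z+8)))) -> ((b*2)*(((a*(a*6))+(2*(a*6)))+((a+2)*(z+8))))

Answer: ((b*2)*(((a*(a*6))+(2*(a*6)))+((a+2)*(z+8))))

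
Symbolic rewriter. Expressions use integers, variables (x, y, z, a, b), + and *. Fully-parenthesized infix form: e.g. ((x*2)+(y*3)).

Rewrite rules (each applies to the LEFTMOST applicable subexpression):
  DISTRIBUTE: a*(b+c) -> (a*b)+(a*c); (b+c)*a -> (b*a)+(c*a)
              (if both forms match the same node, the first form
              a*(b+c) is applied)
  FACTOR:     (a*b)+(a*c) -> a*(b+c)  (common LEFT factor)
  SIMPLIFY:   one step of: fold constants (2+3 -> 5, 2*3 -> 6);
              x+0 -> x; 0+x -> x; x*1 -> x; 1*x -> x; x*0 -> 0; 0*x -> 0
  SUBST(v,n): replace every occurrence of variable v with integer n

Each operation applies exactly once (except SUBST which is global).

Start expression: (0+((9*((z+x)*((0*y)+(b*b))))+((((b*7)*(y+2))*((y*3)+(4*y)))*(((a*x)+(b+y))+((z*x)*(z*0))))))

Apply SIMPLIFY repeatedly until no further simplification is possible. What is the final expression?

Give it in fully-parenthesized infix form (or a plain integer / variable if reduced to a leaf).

Start: (0+((9*((z+x)*((0*y)+(b*b))))+((((b*7)*(y+2))*((y*3)+(4*y)))*(((a*x)+(b+y))+((z*x)*(z*0))))))
Step 1: at root: (0+((9*((z+x)*((0*y)+(b*b))))+((((b*7)*(y+2))*((y*3)+(4*y)))*(((a*x)+(b+y))+((z*x)*(z*0)))))) -> ((9*((z+x)*((0*y)+(b*b))))+((((b*7)*(y+2))*((y*3)+(4*y)))*(((a*x)+(b+y))+((z*x)*(z*0))))); overall: (0+((9*((z+x)*((0*y)+(b*b))))+((((b*7)*(y+2))*((y*3)+(4*y)))*(((a*x)+(b+y))+((z*x)*(z*0)))))) -> ((9*((z+x)*((0*y)+(b*b))))+((((b*7)*(y+2))*((y*3)+(4*y)))*(((a*x)+(b+y))+((z*x)*(z*0)))))
Step 2: at LRRL: (0*y) -> 0; overall: ((9*((z+x)*((0*y)+(b*b))))+((((b*7)*(y+2))*((y*3)+(4*y)))*(((a*x)+(b+y))+((z*x)*(z*0))))) -> ((9*((z+x)*(0+(b*b))))+((((b*7)*(y+2))*((y*3)+(4*y)))*(((a*x)+(b+y))+((z*x)*(z*0)))))
Step 3: at LRR: (0+(b*b)) -> (b*b); overall: ((9*((z+x)*(0+(b*b))))+((((b*7)*(y+2))*((y*3)+(4*y)))*(((a*x)+(b+y))+((z*x)*(z*0))))) -> ((9*((z+x)*(b*b)))+((((b*7)*(y+2))*((y*3)+(4*y)))*(((a*x)+(b+y))+((z*x)*(z*0)))))
Step 4: at RRRR: (z*0) -> 0; overall: ((9*((z+x)*(b*b)))+((((b*7)*(y+2))*((y*3)+(4*y)))*(((a*x)+(b+y))+((z*x)*(z*0))))) -> ((9*((z+x)*(b*b)))+((((b*7)*(y+2))*((y*3)+(4*y)))*(((a*x)+(b+y))+((z*x)*0))))
Step 5: at RRR: ((z*x)*0) -> 0; overall: ((9*((z+x)*(b*b)))+((((b*7)*(y+2))*((y*3)+(4*y)))*(((a*x)+(b+y))+((z*x)*0)))) -> ((9*((z+x)*(b*b)))+((((b*7)*(y+2))*((y*3)+(4*y)))*(((a*x)+(b+y))+0)))
Step 6: at RR: (((a*x)+(b+y))+0) -> ((a*x)+(b+y)); overall: ((9*((z+x)*(b*b)))+((((b*7)*(y+2))*((y*3)+(4*y)))*(((a*x)+(b+y))+0))) -> ((9*((z+x)*(b*b)))+((((b*7)*(y+2))*((y*3)+(4*y)))*((a*x)+(b+y))))
Fixed point: ((9*((z+x)*(b*b)))+((((b*7)*(y+2))*((y*3)+(4*y)))*((a*x)+(b+y))))

Answer: ((9*((z+x)*(b*b)))+((((b*7)*(y+2))*((y*3)+(4*y)))*((a*x)+(b+y))))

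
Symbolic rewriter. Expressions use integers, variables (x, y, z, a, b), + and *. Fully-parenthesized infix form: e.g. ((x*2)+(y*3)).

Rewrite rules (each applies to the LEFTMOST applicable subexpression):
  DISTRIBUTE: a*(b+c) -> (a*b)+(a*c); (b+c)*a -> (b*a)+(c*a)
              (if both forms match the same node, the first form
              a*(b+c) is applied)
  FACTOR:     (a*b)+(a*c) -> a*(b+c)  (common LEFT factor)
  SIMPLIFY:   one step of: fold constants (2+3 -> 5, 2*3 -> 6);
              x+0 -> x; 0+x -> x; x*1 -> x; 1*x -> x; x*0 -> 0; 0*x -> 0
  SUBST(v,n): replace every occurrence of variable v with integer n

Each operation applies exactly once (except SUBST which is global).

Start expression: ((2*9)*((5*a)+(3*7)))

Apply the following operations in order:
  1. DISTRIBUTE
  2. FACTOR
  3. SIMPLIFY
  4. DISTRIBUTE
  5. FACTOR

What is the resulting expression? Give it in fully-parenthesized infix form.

Start: ((2*9)*((5*a)+(3*7)))
Apply DISTRIBUTE at root (target: ((2*9)*((5*a)+(3*7)))): ((2*9)*((5*a)+(3*7))) -> (((2*9)*(5*a))+((2*9)*(3*7)))
Apply FACTOR at root (target: (((2*9)*(5*a))+((2*9)*(3*7)))): (((2*9)*(5*a))+((2*9)*(3*7))) -> ((2*9)*((5*a)+(3*7)))
Apply SIMPLIFY at L (target: (2*9)): ((2*9)*((5*a)+(3*7))) -> (18*((5*a)+(3*7)))
Apply DISTRIBUTE at root (target: (18*((5*a)+(3*7)))): (18*((5*a)+(3*7))) -> ((18*(5*a))+(18*(3*7)))
Apply FACTOR at root (target: ((18*(5*a))+(18*(3*7)))): ((18*(5*a))+(18*(3*7))) -> (18*((5*a)+(3*7)))

Answer: (18*((5*a)+(3*7)))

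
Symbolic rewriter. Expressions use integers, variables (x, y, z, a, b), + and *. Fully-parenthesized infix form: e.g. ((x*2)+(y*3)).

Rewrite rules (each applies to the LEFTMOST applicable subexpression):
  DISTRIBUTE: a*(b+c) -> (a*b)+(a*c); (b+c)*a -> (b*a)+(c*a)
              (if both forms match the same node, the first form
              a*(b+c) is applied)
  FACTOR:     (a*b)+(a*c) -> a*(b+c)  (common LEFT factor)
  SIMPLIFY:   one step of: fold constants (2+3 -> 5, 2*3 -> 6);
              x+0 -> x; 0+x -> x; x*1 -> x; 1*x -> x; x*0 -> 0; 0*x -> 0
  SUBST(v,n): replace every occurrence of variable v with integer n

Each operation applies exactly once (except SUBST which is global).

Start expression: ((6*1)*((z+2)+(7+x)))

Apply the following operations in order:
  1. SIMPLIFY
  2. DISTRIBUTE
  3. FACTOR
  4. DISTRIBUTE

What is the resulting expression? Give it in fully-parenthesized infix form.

Answer: ((6*(z+2))+(6*(7+x)))

Derivation:
Start: ((6*1)*((z+2)+(7+x)))
Apply SIMPLIFY at L (target: (6*1)): ((6*1)*((z+2)+(7+x))) -> (6*((z+2)+(7+x)))
Apply DISTRIBUTE at root (target: (6*((z+2)+(7+x)))): (6*((z+2)+(7+x))) -> ((6*(z+2))+(6*(7+x)))
Apply FACTOR at root (target: ((6*(z+2))+(6*(7+x)))): ((6*(z+2))+(6*(7+x))) -> (6*((z+2)+(7+x)))
Apply DISTRIBUTE at root (target: (6*((z+2)+(7+x)))): (6*((z+2)+(7+x))) -> ((6*(z+2))+(6*(7+x)))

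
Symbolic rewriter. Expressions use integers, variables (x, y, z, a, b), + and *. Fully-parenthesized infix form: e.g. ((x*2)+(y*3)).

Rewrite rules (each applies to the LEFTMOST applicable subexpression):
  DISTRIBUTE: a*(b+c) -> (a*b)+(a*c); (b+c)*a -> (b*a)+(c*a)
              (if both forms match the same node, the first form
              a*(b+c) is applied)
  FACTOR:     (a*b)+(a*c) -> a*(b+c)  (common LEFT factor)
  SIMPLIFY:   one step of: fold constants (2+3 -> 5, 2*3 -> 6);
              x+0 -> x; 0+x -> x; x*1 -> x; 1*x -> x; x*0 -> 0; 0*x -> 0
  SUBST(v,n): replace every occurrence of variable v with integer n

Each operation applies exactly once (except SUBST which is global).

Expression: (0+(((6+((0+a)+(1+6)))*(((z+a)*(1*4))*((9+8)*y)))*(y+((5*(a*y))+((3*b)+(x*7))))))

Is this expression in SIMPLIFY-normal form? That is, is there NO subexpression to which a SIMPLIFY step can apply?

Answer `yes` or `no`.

Answer: no

Derivation:
Expression: (0+(((6+((0+a)+(1+6)))*(((z+a)*(1*4))*((9+8)*y)))*(y+((5*(a*y))+((3*b)+(x*7))))))
Scanning for simplifiable subexpressions (pre-order)...
  at root: (0+(((6+((0+a)+(1+6)))*(((z+a)*(1*4))*((9+8)*y)))*(y+((5*(a*y))+((3*b)+(x*7)))))) (SIMPLIFIABLE)
  at R: (((6+((0+a)+(1+6)))*(((z+a)*(1*4))*((9+8)*y)))*(y+((5*(a*y))+((3*b)+(x*7))))) (not simplifiable)
  at RL: ((6+((0+a)+(1+6)))*(((z+a)*(1*4))*((9+8)*y))) (not simplifiable)
  at RLL: (6+((0+a)+(1+6))) (not simplifiable)
  at RLLR: ((0+a)+(1+6)) (not simplifiable)
  at RLLRL: (0+a) (SIMPLIFIABLE)
  at RLLRR: (1+6) (SIMPLIFIABLE)
  at RLR: (((z+a)*(1*4))*((9+8)*y)) (not simplifiable)
  at RLRL: ((z+a)*(1*4)) (not simplifiable)
  at RLRLL: (z+a) (not simplifiable)
  at RLRLR: (1*4) (SIMPLIFIABLE)
  at RLRR: ((9+8)*y) (not simplifiable)
  at RLRRL: (9+8) (SIMPLIFIABLE)
  at RR: (y+((5*(a*y))+((3*b)+(x*7)))) (not simplifiable)
  at RRR: ((5*(a*y))+((3*b)+(x*7))) (not simplifiable)
  at RRRL: (5*(a*y)) (not simplifiable)
  at RRRLR: (a*y) (not simplifiable)
  at RRRR: ((3*b)+(x*7)) (not simplifiable)
  at RRRRL: (3*b) (not simplifiable)
  at RRRRR: (x*7) (not simplifiable)
Found simplifiable subexpr at path root: (0+(((6+((0+a)+(1+6)))*(((z+a)*(1*4))*((9+8)*y)))*(y+((5*(a*y))+((3*b)+(x*7))))))
One SIMPLIFY step would give: (((6+((0+a)+(1+6)))*(((z+a)*(1*4))*((9+8)*y)))*(y+((5*(a*y))+((3*b)+(x*7)))))
-> NOT in normal form.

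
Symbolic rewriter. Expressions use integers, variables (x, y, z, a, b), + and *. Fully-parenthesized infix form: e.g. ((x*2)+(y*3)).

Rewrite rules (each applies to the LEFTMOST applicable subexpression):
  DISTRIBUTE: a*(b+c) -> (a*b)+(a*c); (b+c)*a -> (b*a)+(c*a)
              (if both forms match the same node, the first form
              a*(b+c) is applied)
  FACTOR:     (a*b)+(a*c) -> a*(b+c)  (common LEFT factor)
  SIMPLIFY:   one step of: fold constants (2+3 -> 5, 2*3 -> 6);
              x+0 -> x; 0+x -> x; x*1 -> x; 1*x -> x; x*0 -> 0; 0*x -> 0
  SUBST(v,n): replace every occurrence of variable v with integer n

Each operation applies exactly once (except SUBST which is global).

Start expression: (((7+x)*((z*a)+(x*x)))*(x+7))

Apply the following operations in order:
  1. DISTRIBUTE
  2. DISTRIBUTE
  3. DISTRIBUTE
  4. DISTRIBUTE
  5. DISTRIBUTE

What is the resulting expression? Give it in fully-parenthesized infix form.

Answer: (((((7*(z*a))*x)+((x*(z*a))*x))+(((7+x)*(x*x))*x))+(((7+x)*((z*a)+(x*x)))*7))

Derivation:
Start: (((7+x)*((z*a)+(x*x)))*(x+7))
Apply DISTRIBUTE at root (target: (((7+x)*((z*a)+(x*x)))*(x+7))): (((7+x)*((z*a)+(x*x)))*(x+7)) -> ((((7+x)*((z*a)+(x*x)))*x)+(((7+x)*((z*a)+(x*x)))*7))
Apply DISTRIBUTE at LL (target: ((7+x)*((z*a)+(x*x)))): ((((7+x)*((z*a)+(x*x)))*x)+(((7+x)*((z*a)+(x*x)))*7)) -> (((((7+x)*(z*a))+((7+x)*(x*x)))*x)+(((7+x)*((z*a)+(x*x)))*7))
Apply DISTRIBUTE at L (target: ((((7+x)*(z*a))+((7+x)*(x*x)))*x)): (((((7+x)*(z*a))+((7+x)*(x*x)))*x)+(((7+x)*((z*a)+(x*x)))*7)) -> (((((7+x)*(z*a))*x)+(((7+x)*(x*x))*x))+(((7+x)*((z*a)+(x*x)))*7))
Apply DISTRIBUTE at LLL (target: ((7+x)*(z*a))): (((((7+x)*(z*a))*x)+(((7+x)*(x*x))*x))+(((7+x)*((z*a)+(x*x)))*7)) -> (((((7*(z*a))+(x*(z*a)))*x)+(((7+x)*(x*x))*x))+(((7+x)*((z*a)+(x*x)))*7))
Apply DISTRIBUTE at LL (target: (((7*(z*a))+(x*(z*a)))*x)): (((((7*(z*a))+(x*(z*a)))*x)+(((7+x)*(x*x))*x))+(((7+x)*((z*a)+(x*x)))*7)) -> (((((7*(z*a))*x)+((x*(z*a))*x))+(((7+x)*(x*x))*x))+(((7+x)*((z*a)+(x*x)))*7))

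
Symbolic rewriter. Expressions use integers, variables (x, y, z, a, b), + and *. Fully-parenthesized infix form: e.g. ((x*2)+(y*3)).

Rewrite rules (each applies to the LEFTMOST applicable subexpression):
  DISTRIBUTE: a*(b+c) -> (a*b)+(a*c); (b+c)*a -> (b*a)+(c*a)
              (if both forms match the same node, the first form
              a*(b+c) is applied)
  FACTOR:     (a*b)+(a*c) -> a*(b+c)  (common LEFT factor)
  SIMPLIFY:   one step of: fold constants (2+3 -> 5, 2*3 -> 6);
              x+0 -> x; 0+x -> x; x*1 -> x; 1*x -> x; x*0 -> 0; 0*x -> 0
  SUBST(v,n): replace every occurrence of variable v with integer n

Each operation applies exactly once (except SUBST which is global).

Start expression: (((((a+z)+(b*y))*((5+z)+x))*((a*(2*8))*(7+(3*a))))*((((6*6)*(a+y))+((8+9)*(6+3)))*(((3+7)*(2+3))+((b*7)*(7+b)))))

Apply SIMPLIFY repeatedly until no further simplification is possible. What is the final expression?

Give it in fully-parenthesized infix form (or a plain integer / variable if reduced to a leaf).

Start: (((((a+z)+(b*y))*((5+z)+x))*((a*(2*8))*(7+(3*a))))*((((6*6)*(a+y))+((8+9)*(6+3)))*(((3+7)*(2+3))+((b*7)*(7+b)))))
Step 1: at LRLR: (2*8) -> 16; overall: (((((a+z)+(b*y))*((5+z)+x))*((a*(2*8))*(7+(3*a))))*((((6*6)*(a+y))+((8+9)*(6+3)))*(((3+7)*(2+3))+((b*7)*(7+b))))) -> (((((a+z)+(b*y))*((5+z)+x))*((a*16)*(7+(3*a))))*((((6*6)*(a+y))+((8+9)*(6+3)))*(((3+7)*(2+3))+((b*7)*(7+b)))))
Step 2: at RLLL: (6*6) -> 36; overall: (((((a+z)+(b*y))*((5+z)+x))*((a*16)*(7+(3*a))))*((((6*6)*(a+y))+((8+9)*(6+3)))*(((3+7)*(2+3))+((b*7)*(7+b))))) -> (((((a+z)+(b*y))*((5+z)+x))*((a*16)*(7+(3*a))))*(((36*(a+y))+((8+9)*(6+3)))*(((3+7)*(2+3))+((b*7)*(7+b)))))
Step 3: at RLRL: (8+9) -> 17; overall: (((((a+z)+(b*y))*((5+z)+x))*((a*16)*(7+(3*a))))*(((36*(a+y))+((8+9)*(6+3)))*(((3+7)*(2+3))+((b*7)*(7+b))))) -> (((((a+z)+(b*y))*((5+z)+x))*((a*16)*(7+(3*a))))*(((36*(a+y))+(17*(6+3)))*(((3+7)*(2+3))+((b*7)*(7+b)))))
Step 4: at RLRR: (6+3) -> 9; overall: (((((a+z)+(b*y))*((5+z)+x))*((a*16)*(7+(3*a))))*(((36*(a+y))+(17*(6+3)))*(((3+7)*(2+3))+((b*7)*(7+b))))) -> (((((a+z)+(b*y))*((5+z)+x))*((a*16)*(7+(3*a))))*(((36*(a+y))+(17*9))*(((3+7)*(2+3))+((b*7)*(7+b)))))
Step 5: at RLR: (17*9) -> 153; overall: (((((a+z)+(b*y))*((5+z)+x))*((a*16)*(7+(3*a))))*(((36*(a+y))+(17*9))*(((3+7)*(2+3))+((b*7)*(7+b))))) -> (((((a+z)+(b*y))*((5+z)+x))*((a*16)*(7+(3*a))))*(((36*(a+y))+153)*(((3+7)*(2+3))+((b*7)*(7+b)))))
Step 6: at RRLL: (3+7) -> 10; overall: (((((a+z)+(b*y))*((5+z)+x))*((a*16)*(7+(3*a))))*(((36*(a+y))+153)*(((3+7)*(2+3))+((b*7)*(7+b))))) -> (((((a+z)+(b*y))*((5+z)+x))*((a*16)*(7+(3*a))))*(((36*(a+y))+153)*((10*(2+3))+((b*7)*(7+b)))))
Step 7: at RRLR: (2+3) -> 5; overall: (((((a+z)+(b*y))*((5+z)+x))*((a*16)*(7+(3*a))))*(((36*(a+y))+153)*((10*(2+3))+((b*7)*(7+b))))) -> (((((a+z)+(b*y))*((5+z)+x))*((a*16)*(7+(3*a))))*(((36*(a+y))+153)*((10*5)+((b*7)*(7+b)))))
Step 8: at RRL: (10*5) -> 50; overall: (((((a+z)+(b*y))*((5+z)+x))*((a*16)*(7+(3*a))))*(((36*(a+y))+153)*((10*5)+((b*7)*(7+b))))) -> (((((a+z)+(b*y))*((5+z)+x))*((a*16)*(7+(3*a))))*(((36*(a+y))+153)*(50+((b*7)*(7+b)))))
Fixed point: (((((a+z)+(b*y))*((5+z)+x))*((a*16)*(7+(3*a))))*(((36*(a+y))+153)*(50+((b*7)*(7+b)))))

Answer: (((((a+z)+(b*y))*((5+z)+x))*((a*16)*(7+(3*a))))*(((36*(a+y))+153)*(50+((b*7)*(7+b)))))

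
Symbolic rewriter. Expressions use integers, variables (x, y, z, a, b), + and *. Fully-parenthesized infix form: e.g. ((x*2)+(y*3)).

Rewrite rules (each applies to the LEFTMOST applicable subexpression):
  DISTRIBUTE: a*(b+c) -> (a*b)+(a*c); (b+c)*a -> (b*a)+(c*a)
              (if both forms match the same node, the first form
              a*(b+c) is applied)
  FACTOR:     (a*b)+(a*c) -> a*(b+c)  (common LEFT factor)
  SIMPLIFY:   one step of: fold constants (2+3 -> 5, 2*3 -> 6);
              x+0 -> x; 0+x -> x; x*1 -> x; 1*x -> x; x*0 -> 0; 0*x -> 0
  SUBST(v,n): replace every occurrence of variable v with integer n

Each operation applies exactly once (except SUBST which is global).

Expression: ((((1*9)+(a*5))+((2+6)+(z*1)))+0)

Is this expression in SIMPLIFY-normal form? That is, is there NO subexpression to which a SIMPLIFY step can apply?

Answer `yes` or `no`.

Answer: no

Derivation:
Expression: ((((1*9)+(a*5))+((2+6)+(z*1)))+0)
Scanning for simplifiable subexpressions (pre-order)...
  at root: ((((1*9)+(a*5))+((2+6)+(z*1)))+0) (SIMPLIFIABLE)
  at L: (((1*9)+(a*5))+((2+6)+(z*1))) (not simplifiable)
  at LL: ((1*9)+(a*5)) (not simplifiable)
  at LLL: (1*9) (SIMPLIFIABLE)
  at LLR: (a*5) (not simplifiable)
  at LR: ((2+6)+(z*1)) (not simplifiable)
  at LRL: (2+6) (SIMPLIFIABLE)
  at LRR: (z*1) (SIMPLIFIABLE)
Found simplifiable subexpr at path root: ((((1*9)+(a*5))+((2+6)+(z*1)))+0)
One SIMPLIFY step would give: (((1*9)+(a*5))+((2+6)+(z*1)))
-> NOT in normal form.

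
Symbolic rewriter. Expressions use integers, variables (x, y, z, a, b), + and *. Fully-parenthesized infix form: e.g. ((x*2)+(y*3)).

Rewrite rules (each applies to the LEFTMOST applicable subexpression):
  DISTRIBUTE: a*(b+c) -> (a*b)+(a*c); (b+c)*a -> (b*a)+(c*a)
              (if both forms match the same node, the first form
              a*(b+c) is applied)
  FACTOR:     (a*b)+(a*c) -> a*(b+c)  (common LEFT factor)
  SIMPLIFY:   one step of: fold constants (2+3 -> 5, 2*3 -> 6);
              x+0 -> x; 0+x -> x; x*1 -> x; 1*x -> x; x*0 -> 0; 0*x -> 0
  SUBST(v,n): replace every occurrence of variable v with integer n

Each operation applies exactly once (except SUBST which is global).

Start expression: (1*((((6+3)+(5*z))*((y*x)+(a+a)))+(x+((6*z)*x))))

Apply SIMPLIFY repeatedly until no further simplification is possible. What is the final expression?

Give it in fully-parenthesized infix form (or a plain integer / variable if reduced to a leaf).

Start: (1*((((6+3)+(5*z))*((y*x)+(a+a)))+(x+((6*z)*x))))
Step 1: at root: (1*((((6+3)+(5*z))*((y*x)+(a+a)))+(x+((6*z)*x)))) -> ((((6+3)+(5*z))*((y*x)+(a+a)))+(x+((6*z)*x))); overall: (1*((((6+3)+(5*z))*((y*x)+(a+a)))+(x+((6*z)*x)))) -> ((((6+3)+(5*z))*((y*x)+(a+a)))+(x+((6*z)*x)))
Step 2: at LLL: (6+3) -> 9; overall: ((((6+3)+(5*z))*((y*x)+(a+a)))+(x+((6*z)*x))) -> (((9+(5*z))*((y*x)+(a+a)))+(x+((6*z)*x)))
Fixed point: (((9+(5*z))*((y*x)+(a+a)))+(x+((6*z)*x)))

Answer: (((9+(5*z))*((y*x)+(a+a)))+(x+((6*z)*x)))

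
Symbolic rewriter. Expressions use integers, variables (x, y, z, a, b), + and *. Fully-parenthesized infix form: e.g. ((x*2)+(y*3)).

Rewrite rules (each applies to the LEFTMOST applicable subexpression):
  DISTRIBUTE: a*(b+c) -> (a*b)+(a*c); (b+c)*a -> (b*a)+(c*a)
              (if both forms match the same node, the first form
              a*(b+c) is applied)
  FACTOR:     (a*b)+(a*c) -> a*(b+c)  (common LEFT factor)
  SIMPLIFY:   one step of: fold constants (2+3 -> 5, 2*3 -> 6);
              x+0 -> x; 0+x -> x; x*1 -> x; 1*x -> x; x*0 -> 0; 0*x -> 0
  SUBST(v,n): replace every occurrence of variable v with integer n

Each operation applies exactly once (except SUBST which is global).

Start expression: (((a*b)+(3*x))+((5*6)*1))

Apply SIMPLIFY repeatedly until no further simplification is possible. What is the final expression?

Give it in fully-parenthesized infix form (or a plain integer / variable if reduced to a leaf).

Start: (((a*b)+(3*x))+((5*6)*1))
Step 1: at R: ((5*6)*1) -> (5*6); overall: (((a*b)+(3*x))+((5*6)*1)) -> (((a*b)+(3*x))+(5*6))
Step 2: at R: (5*6) -> 30; overall: (((a*b)+(3*x))+(5*6)) -> (((a*b)+(3*x))+30)
Fixed point: (((a*b)+(3*x))+30)

Answer: (((a*b)+(3*x))+30)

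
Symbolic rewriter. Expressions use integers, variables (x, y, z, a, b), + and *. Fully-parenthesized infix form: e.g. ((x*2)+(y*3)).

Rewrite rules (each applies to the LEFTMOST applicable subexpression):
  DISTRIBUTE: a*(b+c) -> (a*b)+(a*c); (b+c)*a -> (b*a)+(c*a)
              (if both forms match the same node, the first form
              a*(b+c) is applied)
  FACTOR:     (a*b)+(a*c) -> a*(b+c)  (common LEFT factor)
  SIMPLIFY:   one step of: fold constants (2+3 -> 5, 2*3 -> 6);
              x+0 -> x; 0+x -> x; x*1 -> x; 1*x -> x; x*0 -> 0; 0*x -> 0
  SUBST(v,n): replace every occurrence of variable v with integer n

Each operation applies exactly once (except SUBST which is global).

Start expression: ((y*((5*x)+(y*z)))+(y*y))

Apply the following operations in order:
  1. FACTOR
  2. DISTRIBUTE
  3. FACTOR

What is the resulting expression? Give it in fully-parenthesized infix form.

Start: ((y*((5*x)+(y*z)))+(y*y))
Apply FACTOR at root (target: ((y*((5*x)+(y*z)))+(y*y))): ((y*((5*x)+(y*z)))+(y*y)) -> (y*(((5*x)+(y*z))+y))
Apply DISTRIBUTE at root (target: (y*(((5*x)+(y*z))+y))): (y*(((5*x)+(y*z))+y)) -> ((y*((5*x)+(y*z)))+(y*y))
Apply FACTOR at root (target: ((y*((5*x)+(y*z)))+(y*y))): ((y*((5*x)+(y*z)))+(y*y)) -> (y*(((5*x)+(y*z))+y))

Answer: (y*(((5*x)+(y*z))+y))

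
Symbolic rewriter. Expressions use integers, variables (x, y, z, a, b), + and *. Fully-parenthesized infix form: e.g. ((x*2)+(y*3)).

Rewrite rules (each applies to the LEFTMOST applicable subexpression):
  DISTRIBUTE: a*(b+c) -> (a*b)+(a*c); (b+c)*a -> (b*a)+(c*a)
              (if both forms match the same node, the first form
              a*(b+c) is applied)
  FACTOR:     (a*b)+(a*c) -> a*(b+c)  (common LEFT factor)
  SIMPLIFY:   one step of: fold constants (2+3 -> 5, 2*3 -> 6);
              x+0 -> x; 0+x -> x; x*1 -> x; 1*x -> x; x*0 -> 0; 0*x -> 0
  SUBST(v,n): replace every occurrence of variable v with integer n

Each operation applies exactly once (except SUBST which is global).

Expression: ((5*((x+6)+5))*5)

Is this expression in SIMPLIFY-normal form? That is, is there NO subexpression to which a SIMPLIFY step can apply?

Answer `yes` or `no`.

Expression: ((5*((x+6)+5))*5)
Scanning for simplifiable subexpressions (pre-order)...
  at root: ((5*((x+6)+5))*5) (not simplifiable)
  at L: (5*((x+6)+5)) (not simplifiable)
  at LR: ((x+6)+5) (not simplifiable)
  at LRL: (x+6) (not simplifiable)
Result: no simplifiable subexpression found -> normal form.

Answer: yes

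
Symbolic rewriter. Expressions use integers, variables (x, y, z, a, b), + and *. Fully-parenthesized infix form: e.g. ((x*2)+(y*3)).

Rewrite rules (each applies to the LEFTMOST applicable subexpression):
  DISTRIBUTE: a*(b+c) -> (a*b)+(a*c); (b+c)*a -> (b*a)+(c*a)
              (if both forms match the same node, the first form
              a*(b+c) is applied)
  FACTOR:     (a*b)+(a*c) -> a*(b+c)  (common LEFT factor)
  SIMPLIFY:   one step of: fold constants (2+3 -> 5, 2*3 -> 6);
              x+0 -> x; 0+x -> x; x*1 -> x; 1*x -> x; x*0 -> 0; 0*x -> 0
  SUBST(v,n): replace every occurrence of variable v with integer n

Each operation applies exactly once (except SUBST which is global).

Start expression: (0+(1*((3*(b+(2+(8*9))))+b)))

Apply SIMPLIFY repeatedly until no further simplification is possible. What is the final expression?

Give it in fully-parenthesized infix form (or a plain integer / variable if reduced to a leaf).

Answer: ((3*(b+74))+b)

Derivation:
Start: (0+(1*((3*(b+(2+(8*9))))+b)))
Step 1: at root: (0+(1*((3*(b+(2+(8*9))))+b))) -> (1*((3*(b+(2+(8*9))))+b)); overall: (0+(1*((3*(b+(2+(8*9))))+b))) -> (1*((3*(b+(2+(8*9))))+b))
Step 2: at root: (1*((3*(b+(2+(8*9))))+b)) -> ((3*(b+(2+(8*9))))+b); overall: (1*((3*(b+(2+(8*9))))+b)) -> ((3*(b+(2+(8*9))))+b)
Step 3: at LRRR: (8*9) -> 72; overall: ((3*(b+(2+(8*9))))+b) -> ((3*(b+(2+72)))+b)
Step 4: at LRR: (2+72) -> 74; overall: ((3*(b+(2+72)))+b) -> ((3*(b+74))+b)
Fixed point: ((3*(b+74))+b)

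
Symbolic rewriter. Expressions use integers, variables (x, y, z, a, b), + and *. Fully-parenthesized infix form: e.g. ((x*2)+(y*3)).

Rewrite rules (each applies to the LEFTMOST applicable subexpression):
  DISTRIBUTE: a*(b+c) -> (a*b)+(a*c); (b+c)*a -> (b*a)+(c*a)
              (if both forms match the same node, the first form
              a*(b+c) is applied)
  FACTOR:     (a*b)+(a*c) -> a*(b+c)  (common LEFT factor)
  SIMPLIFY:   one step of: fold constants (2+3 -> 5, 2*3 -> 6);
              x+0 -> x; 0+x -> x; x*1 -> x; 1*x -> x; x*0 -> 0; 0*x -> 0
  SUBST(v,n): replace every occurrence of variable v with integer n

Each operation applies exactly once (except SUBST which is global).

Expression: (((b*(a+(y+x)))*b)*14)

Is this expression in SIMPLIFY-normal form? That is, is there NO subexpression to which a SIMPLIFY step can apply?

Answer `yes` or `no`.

Answer: yes

Derivation:
Expression: (((b*(a+(y+x)))*b)*14)
Scanning for simplifiable subexpressions (pre-order)...
  at root: (((b*(a+(y+x)))*b)*14) (not simplifiable)
  at L: ((b*(a+(y+x)))*b) (not simplifiable)
  at LL: (b*(a+(y+x))) (not simplifiable)
  at LLR: (a+(y+x)) (not simplifiable)
  at LLRR: (y+x) (not simplifiable)
Result: no simplifiable subexpression found -> normal form.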